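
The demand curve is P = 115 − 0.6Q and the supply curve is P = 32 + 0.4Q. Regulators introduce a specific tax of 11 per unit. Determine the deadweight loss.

Competitive equilibrium: 115 − 0.6Q = 32 + 0.4Q → Q* = 83, P* = 65.2.
With the tax, the buyer price exceeds the seller price by 11: (115 − 0.6Q) − (32 + 0.4Q) = 11 → Q' = 72.
ΔQ = 83 − 72 = 11; the wedge equals the tax, 11.
The triangle = ½ × 11 × 11 = 60.50.

60.50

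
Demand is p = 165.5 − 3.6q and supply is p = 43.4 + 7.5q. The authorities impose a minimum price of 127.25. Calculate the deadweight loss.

Competitive equilibrium: 165.5 − 3.6q = 43.4 + 7.5q → q* = 11, p* = 125.9.
At the floor p = 127.25, quantity demanded = (165.5 − 127.25)/3.6 = 10.625.
Sellers' marginal cost at q' = 10.625: 43.4 + 7.5·10.625 = 123.0875.
Δq = 11 − 10.625 = 0.375; wedge = 127.25 − 123.0875 = 4.1625.
Welfare loss = ½ × 0.375 × 4.1625 = 0.78.

0.78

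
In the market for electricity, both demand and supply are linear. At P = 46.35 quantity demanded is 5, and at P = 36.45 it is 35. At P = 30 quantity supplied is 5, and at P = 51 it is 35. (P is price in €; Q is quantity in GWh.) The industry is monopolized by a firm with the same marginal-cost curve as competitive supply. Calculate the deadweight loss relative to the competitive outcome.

€13.21

Demand slope = (36.45 − 46.35)/(35 − 5) = −0.33, so P = 48 − 0.33Q.
Supply slope = (51 − 30)/(35 − 5) = 0.7, so P = 26.5 + 0.7Q.
Competitive equilibrium: 48 − 0.33Q = 26.5 + 0.7Q → Q* = 20.8738, P* = 41.1117.
Marginal revenue: MR = 48 − 0.66Q. Set MR = MC: 48 − 0.66Q = 26.5 + 0.7Q → Q_m = 15.8088.
Price P_m = 48 − 0.33·15.8088 = 42.7831; MC(Q_m) = 26.5 + 0.7·15.8088 = 37.5662.
Competitive Q* = 20.8738, so ΔQ = 5.065; wedge = 42.7831 − 37.5662 = 5.2169.
The triangle = ½ × 5.065 × 5.2169 = €13.21.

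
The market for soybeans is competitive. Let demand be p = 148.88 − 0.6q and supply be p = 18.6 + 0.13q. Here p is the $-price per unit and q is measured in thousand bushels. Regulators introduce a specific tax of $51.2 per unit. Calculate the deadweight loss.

Competitive equilibrium: 148.88 − 0.6q = 18.6 + 0.13q → q* = 178.4658, p* = 41.8005.
With the tax, the buyer price exceeds the seller price by 51.2: (148.88 − 0.6q) − (18.6 + 0.13q) = 51.2 → q' = 108.3288.
Δq = 178.4658 − 108.3288 = 70.137; the wedge equals the tax, 51.2.
Welfare loss = ½ × 70.137 × 51.2 = $1795.51 thousand.

$1795.51 thousand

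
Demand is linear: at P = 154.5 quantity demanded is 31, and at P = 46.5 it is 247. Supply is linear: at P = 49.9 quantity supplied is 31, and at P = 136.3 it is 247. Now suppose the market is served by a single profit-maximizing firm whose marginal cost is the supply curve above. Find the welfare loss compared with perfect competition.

Demand slope = (46.5 − 154.5)/(247 − 31) = −0.5, so P = 170 − 0.5Q.
Supply slope = (136.3 − 49.9)/(247 − 31) = 0.4, so P = 37.5 + 0.4Q.
Competitive equilibrium: 170 − 0.5Q = 37.5 + 0.4Q → Q* = 147.22222, P* = 96.38889.
Marginal revenue: MR = 170 − Q. Set MR = MC: 170 − Q = 37.5 + 0.4Q → Q_m = 94.64286.
Price P_m = 170 − 0.5·94.64286 = 122.67857; MC(Q_m) = 37.5 + 0.4·94.64286 = 75.35714.
Competitive Q* = 147.22222, so ΔQ = 52.57936; wedge = 122.67857 − 75.35714 = 47.32143.
DWL = ½ × 52.57936 × 47.32143 = 1244.07.

1244.07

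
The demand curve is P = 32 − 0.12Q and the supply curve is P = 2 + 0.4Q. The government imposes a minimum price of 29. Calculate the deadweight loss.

277.88

Competitive equilibrium: 32 − 0.12Q = 2 + 0.4Q → Q* = 57.6923, P* = 25.0769.
At the floor P = 29, quantity demanded = (32 − 29)/0.12 = 25.
Sellers' marginal cost at Q' = 25: 2 + 0.4·25 = 12.
ΔQ = 57.6923 − 25 = 32.6923; wedge = 29 − 12 = 17.
Welfare loss = ½ × 32.6923 × 17 = 277.88.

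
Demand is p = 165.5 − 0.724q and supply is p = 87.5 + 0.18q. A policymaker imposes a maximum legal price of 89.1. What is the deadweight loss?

2707.42

Competitive equilibrium: 165.5 − 0.724q = 87.5 + 0.18q → q* = 86.2832, p* = 103.031.
At the ceiling p = 89.1, quantity supplied = (89.1 − 87.5)/0.18 = 8.8889.
Willingness to pay at q' = 8.8889: 165.5 − 0.724·8.8889 = 159.0644.
Δq = 86.2832 − 8.8889 = 77.3943; wedge = 159.0644 − 89.1 = 69.9644.
The triangle = ½ × 77.3943 × 69.9644 = 2707.42.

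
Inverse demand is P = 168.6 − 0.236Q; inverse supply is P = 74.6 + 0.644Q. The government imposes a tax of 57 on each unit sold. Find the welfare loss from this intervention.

1846.02

Competitive equilibrium: 168.6 − 0.236Q = 74.6 + 0.644Q → Q* = 106.8182, P* = 143.3909.
With the tax, the buyer price exceeds the seller price by 57: (168.6 − 0.236Q) − (74.6 + 0.644Q) = 57 → Q' = 42.0455.
ΔQ = 106.8182 − 42.0455 = 64.7727; the wedge equals the tax, 57.
Welfare loss = ½ × 64.7727 × 57 = 1846.02.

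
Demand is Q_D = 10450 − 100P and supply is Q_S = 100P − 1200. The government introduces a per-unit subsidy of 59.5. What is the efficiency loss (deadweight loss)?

In inverse form: demand P = 104.5 − 0.01Q, supply P = 12 + 0.01Q.
Competitive equilibrium: 104.5 − 0.01Q = 12 + 0.01Q → Q* = 4625, P* = 58.25.
The subsidy lowers effective supply by 59.5: P = 0.01Q − 47.5.
New quantity: 104.5 − 0.01Q = 0.01Q − 47.5 → Q' = 7600.
Overproduction ΔQ = 7600 − 4625 = 2975; wedge = subsidy = 59.5.
Deadweight loss = ½ × 2975 × 59.5 = 88506.25.

88506.25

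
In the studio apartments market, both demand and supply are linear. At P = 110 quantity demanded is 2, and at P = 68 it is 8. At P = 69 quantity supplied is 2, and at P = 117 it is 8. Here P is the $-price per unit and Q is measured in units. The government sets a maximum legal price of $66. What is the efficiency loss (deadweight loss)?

$72.46

Demand slope = (68 − 110)/(8 − 2) = −7, so P = 124 − 7Q.
Supply slope = (117 − 69)/(8 − 2) = 8, so P = 53 + 8Q.
Competitive equilibrium: 124 − 7Q = 53 + 8Q → Q* = 4.7333, P* = 90.8667.
At the ceiling P = 66, quantity supplied = (66 − 53)/8 = 1.625.
Willingness to pay at Q' = 1.625: 124 − 7·1.625 = 112.625.
ΔQ = 4.7333 − 1.625 = 3.1083; wedge = 112.625 − 66 = 46.625.
Welfare loss = ½ × 3.1083 × 46.625 = $72.46.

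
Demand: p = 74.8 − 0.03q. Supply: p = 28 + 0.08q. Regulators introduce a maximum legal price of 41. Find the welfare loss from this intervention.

3802.98

Competitive equilibrium: 74.8 − 0.03q = 28 + 0.08q → q* = 425.4545, p* = 62.0364.
At the ceiling p = 41, quantity supplied = (41 − 28)/0.08 = 162.5.
Willingness to pay at q' = 162.5: 74.8 − 0.03·162.5 = 69.925.
Δq = 425.4545 − 162.5 = 262.9545; wedge = 69.925 − 41 = 28.925.
Welfare loss = ½ × 262.9545 × 28.925 = 3802.98.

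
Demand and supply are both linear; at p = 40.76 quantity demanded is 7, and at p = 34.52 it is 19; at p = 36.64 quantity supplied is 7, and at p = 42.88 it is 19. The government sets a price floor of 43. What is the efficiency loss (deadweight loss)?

Demand slope = (34.52 − 40.76)/(19 − 7) = −0.52, so p = 44.4 − 0.52q.
Supply slope = (42.88 − 36.64)/(19 − 7) = 0.52, so p = 33 + 0.52q.
Competitive equilibrium: 44.4 − 0.52q = 33 + 0.52q → q* = 10.9615, p* = 38.7.
At the floor p = 43, quantity demanded = (44.4 − 43)/0.52 = 2.6923.
Sellers' marginal cost at q' = 2.6923: 33 + 0.52·2.6923 = 34.4.
Δq = 10.9615 − 2.6923 = 8.2692; wedge = 43 − 34.4 = 8.6.
DWL = ½ × 8.2692 × 8.6 = 35.56.

35.56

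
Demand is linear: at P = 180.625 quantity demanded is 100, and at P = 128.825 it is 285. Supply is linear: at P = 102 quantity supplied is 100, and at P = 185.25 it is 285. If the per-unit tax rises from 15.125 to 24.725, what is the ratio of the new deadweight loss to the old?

2.672

Demand slope = (128.825 − 180.625)/(285 − 100) = −0.28, so P = 208.625 − 0.28Q.
Supply slope = (185.25 − 102)/(285 − 100) = 0.45, so P = 57 + 0.45Q.
Competitive equilibrium: 208.625 − 0.28Q = 57 + 0.45Q → Q* = 207.7055, P* = 150.4675.
For a per-unit tax t: ΔQ = t/0.73, so DWL = ½·t·(t/0.73) = t²/1.46.
At t = 15.125: DWL = 156.689. At t = 24.725: DWL = 418.716.
Ratio = (24.725/15.125)² = 2.672.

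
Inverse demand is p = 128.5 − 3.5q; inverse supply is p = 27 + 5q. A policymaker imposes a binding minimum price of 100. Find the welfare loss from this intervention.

Competitive equilibrium: 128.5 − 3.5q = 27 + 5q → q* = 11.9412, p* = 86.7059.
At the floor p = 100, quantity demanded = (128.5 − 100)/3.5 = 8.1429.
Sellers' marginal cost at q' = 8.1429: 27 + 5·8.1429 = 67.7145.
Δq = 11.9412 − 8.1429 = 3.7983; wedge = 100 − 67.7145 = 32.2855.
Deadweight loss = ½ × 3.7983 × 32.2855 = 61.32.

61.32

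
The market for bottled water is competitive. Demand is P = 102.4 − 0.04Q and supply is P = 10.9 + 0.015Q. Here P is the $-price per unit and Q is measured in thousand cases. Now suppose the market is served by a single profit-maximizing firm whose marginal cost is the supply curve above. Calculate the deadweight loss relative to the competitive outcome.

$13493.43 thousand

Competitive equilibrium: 102.4 − 0.04Q = 10.9 + 0.015Q → Q* = 1663.63636, P* = 35.85455.
Marginal revenue: MR = 102.4 − 0.08Q. Set MR = MC: 102.4 − 0.08Q = 10.9 + 0.015Q → Q_m = 963.15789.
Price P_m = 102.4 − 0.04·963.15789 = 63.87368; MC(Q_m) = 10.9 + 0.015·963.15789 = 25.34737.
Competitive Q* = 1663.63636, so ΔQ = 700.47847; wedge = 63.87368 − 25.34737 = 38.52631.
DWL = ½ × 700.47847 × 38.52631 = $13493.43 thousand.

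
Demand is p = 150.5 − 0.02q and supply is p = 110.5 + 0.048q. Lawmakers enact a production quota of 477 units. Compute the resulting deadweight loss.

Competitive equilibrium: 150.5 − 0.02q = 110.5 + 0.048q → q* = 588.2353, p* = 138.7353.
At q = 477: demand price = 150.5 − 0.02·477 = 140.96; supply price = 110.5 + 0.048·477 = 133.396.
Δq = 588.2353 − 477 = 111.2353; wedge = 140.96 − 133.396 = 7.564.
DWL = ½ × 111.2353 × 7.564 = 420.69.

420.69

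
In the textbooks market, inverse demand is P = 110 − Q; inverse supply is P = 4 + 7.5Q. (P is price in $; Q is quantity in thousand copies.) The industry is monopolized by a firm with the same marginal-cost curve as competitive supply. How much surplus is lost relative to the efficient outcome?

$7.32 thousand

Competitive equilibrium: 110 − Q = 4 + 7.5Q → Q* = 12.4706, P* = 97.5294.
Marginal revenue: MR = 110 − 2Q. Set MR = MC: 110 − 2Q = 4 + 7.5Q → Q_m = 11.1579.
Price P_m = 110 − 1·11.1579 = 98.8421; MC(Q_m) = 4 + 7.5·11.1579 = 87.6843.
Competitive Q* = 12.4706, so ΔQ = 1.3127; wedge = 98.8421 − 87.6843 = 11.1578.
The triangle = ½ × 1.3127 × 11.1578 = $7.32 thousand.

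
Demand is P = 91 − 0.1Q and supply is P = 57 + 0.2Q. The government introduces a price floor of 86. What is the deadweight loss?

601.67

Competitive equilibrium: 91 − 0.1Q = 57 + 0.2Q → Q* = 113.3333, P* = 79.6667.
At the floor P = 86, quantity demanded = (91 − 86)/0.1 = 50.
Sellers' marginal cost at Q' = 50: 57 + 0.2·50 = 67.
ΔQ = 113.3333 − 50 = 63.3333; wedge = 86 − 67 = 19.
Welfare loss = ½ × 63.3333 × 19 = 601.67.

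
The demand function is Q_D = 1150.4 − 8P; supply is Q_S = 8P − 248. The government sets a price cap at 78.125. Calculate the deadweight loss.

In inverse form: demand P = 143.8 − 0.125Q, supply P = 31 + 0.125Q.
Competitive equilibrium: 143.8 − 0.125Q = 31 + 0.125Q → Q* = 451.2, P* = 87.4.
At the ceiling P = 78.125, quantity supplied = (78.125 − 31)/0.125 = 377.
Willingness to pay at Q' = 377: 143.8 − 0.125·377 = 96.675.
ΔQ = 451.2 − 377 = 74.2; wedge = 96.675 − 78.125 = 18.55.
Welfare loss = ½ × 74.2 × 18.55 = 688.205.

688.205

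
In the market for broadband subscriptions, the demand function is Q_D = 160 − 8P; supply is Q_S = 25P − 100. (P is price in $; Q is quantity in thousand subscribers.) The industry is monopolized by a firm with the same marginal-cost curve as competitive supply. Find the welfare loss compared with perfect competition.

In inverse form: demand P = 20 − 0.125Q, supply P = 4 + 0.04Q.
Competitive equilibrium: 20 − 0.125Q = 4 + 0.04Q → Q* = 96.9697, P* = 7.8788.
Marginal revenue: MR = 20 − 0.25Q. Set MR = MC: 20 − 0.25Q = 4 + 0.04Q → Q_m = 55.1724.
Price P_m = 20 − 0.125·55.1724 = 13.1035; MC(Q_m) = 4 + 0.04·55.1724 = 6.2069.
Competitive Q* = 96.9697, so ΔQ = 41.7973; wedge = 13.1035 − 6.2069 = 6.8966.
Welfare loss = ½ × 41.7973 × 6.8966 = $144.13 thousand.

$144.13 thousand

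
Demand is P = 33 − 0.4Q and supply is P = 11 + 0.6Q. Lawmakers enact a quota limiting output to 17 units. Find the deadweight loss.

12.50

Competitive equilibrium: 33 − 0.4Q = 11 + 0.6Q → Q* = 22, P* = 24.2.
At Q = 17: demand price = 33 − 0.4·17 = 26.2; supply price = 11 + 0.6·17 = 21.2.
ΔQ = 22 − 17 = 5; wedge = 26.2 − 21.2 = 5.
Welfare loss = ½ × 5 × 5 = 12.50.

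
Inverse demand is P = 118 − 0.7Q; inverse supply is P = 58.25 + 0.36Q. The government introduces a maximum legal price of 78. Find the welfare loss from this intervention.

Competitive equilibrium: 118 − 0.7Q = 58.25 + 0.36Q → Q* = 56.3679, P* = 78.5425.
At the ceiling P = 78, quantity supplied = (78 − 58.25)/0.36 = 54.8611.
Willingness to pay at Q' = 54.8611: 118 − 0.7·54.8611 = 79.5972.
ΔQ = 56.3679 − 54.8611 = 1.5068; wedge = 79.5972 − 78 = 1.5972.
Deadweight loss = ½ × 1.5068 × 1.5972 = 1.20.

1.20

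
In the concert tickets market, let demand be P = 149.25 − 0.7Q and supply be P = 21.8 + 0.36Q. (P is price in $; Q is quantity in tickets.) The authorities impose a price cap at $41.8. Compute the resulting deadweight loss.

$2217.28

Competitive equilibrium: 149.25 − 0.7Q = 21.8 + 0.36Q → Q* = 120.23585, P* = 65.08491.
At the ceiling P = 41.8, quantity supplied = (41.8 − 21.8)/0.36 = 55.55556.
Willingness to pay at Q' = 55.55556: 149.25 − 0.7·55.55556 = 110.36111.
ΔQ = 120.23585 − 55.55556 = 64.68029; wedge = 110.36111 − 41.8 = 68.56111.
Welfare loss = ½ × 64.68029 × 68.56111 = $2217.28.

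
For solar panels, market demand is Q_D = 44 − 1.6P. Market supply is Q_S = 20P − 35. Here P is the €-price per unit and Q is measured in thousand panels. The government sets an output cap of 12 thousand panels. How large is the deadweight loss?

In inverse form: demand P = 27.5 − 0.625Q, supply P = 1.75 + 0.05Q.
Competitive equilibrium: 27.5 − 0.625Q = 1.75 + 0.05Q → Q* = 38.1481, P* = 3.6574.
At Q = 12: demand price = 27.5 − 0.625·12 = 20; supply price = 1.75 + 0.05·12 = 2.35.
ΔQ = 38.1481 − 12 = 26.1481; wedge = 20 − 2.35 = 17.65.
DWL = ½ × 26.1481 × 17.65 = €230.76 thousand.

€230.76 thousand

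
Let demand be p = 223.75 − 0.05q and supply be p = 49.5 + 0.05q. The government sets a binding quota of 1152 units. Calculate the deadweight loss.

Competitive equilibrium: 223.75 − 0.05q = 49.5 + 0.05q → q* = 1742.5, p* = 136.625.
At q = 1152: demand price = 223.75 − 0.05·1152 = 166.15; supply price = 49.5 + 0.05·1152 = 107.1.
Δq = 1742.5 − 1152 = 590.5; wedge = 166.15 − 107.1 = 59.05.
Deadweight loss = ½ × 590.5 × 59.05 = 17434.51.

17434.51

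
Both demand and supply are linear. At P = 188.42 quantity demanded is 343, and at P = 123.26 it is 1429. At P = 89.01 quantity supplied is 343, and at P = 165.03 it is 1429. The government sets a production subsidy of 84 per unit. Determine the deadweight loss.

27138.46

Demand slope = (123.26 − 188.42)/(1429 − 343) = −0.06, so P = 209 − 0.06Q.
Supply slope = (165.03 − 89.01)/(1429 − 343) = 0.07, so P = 65 + 0.07Q.
Competitive equilibrium: 209 − 0.06Q = 65 + 0.07Q → Q* = 1107.6923, P* = 142.5385.
The subsidy lowers effective supply by 84: P = 0.07Q − 19.
New quantity: 209 − 0.06Q = 0.07Q − 19 → Q' = 1753.8462.
Overproduction ΔQ = 1753.8462 − 1107.6923 = 646.1539; wedge = subsidy = 84.
Welfare loss = ½ × 646.1539 × 84 = 27138.46.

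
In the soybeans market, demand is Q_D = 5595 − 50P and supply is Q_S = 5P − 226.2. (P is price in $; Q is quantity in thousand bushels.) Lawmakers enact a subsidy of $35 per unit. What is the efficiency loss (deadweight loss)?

$2784.09 thousand

In inverse form: demand P = 111.9 − 0.02Q, supply P = 45.24 + 0.2Q.
Competitive equilibrium: 111.9 − 0.02Q = 45.24 + 0.2Q → Q* = 303, P* = 105.84.
The subsidy lowers effective supply by 35: P = 10.24 + 0.2Q.
New quantity: 111.9 − 0.02Q = 10.24 + 0.2Q → Q' = 462.0909.
Overproduction ΔQ = 462.0909 − 303 = 159.0909; wedge = subsidy = 35.
DWL = ½ × 159.0909 × 35 = $2784.09 thousand.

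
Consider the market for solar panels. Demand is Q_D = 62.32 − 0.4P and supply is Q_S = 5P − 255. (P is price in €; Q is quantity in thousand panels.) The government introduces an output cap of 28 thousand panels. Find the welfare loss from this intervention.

€157.90 thousand

In inverse form: demand P = 155.8 − 2.5Q, supply P = 51 + 0.2Q.
Competitive equilibrium: 155.8 − 2.5Q = 51 + 0.2Q → Q* = 38.8148, P* = 58.763.
At Q = 28: demand price = 155.8 − 2.5·28 = 85.8; supply price = 51 + 0.2·28 = 56.6.
ΔQ = 38.8148 − 28 = 10.8148; wedge = 85.8 − 56.6 = 29.2.
Welfare loss = ½ × 10.8148 × 29.2 = €157.90 thousand.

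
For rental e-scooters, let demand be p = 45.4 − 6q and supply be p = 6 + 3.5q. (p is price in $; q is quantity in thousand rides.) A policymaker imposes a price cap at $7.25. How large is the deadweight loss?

$68.24 thousand

Competitive equilibrium: 45.4 − 6q = 6 + 3.5q → q* = 4.1474, p* = 20.5158.
At the ceiling p = 7.25, quantity supplied = (7.25 − 6)/3.5 = 0.3571.
Willingness to pay at q' = 0.3571: 45.4 − 6·0.3571 = 43.2574.
Δq = 4.1474 − 0.3571 = 3.7903; wedge = 43.2574 − 7.25 = 36.0074.
Deadweight loss = ½ × 3.7903 × 36.0074 = $68.24 thousand.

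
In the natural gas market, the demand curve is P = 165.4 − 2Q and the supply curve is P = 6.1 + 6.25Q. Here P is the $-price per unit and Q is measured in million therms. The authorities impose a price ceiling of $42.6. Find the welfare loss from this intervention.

$748.34 million

Competitive equilibrium: 165.4 − 2Q = 6.1 + 6.25Q → Q* = 19.3091, P* = 126.7818.
At the ceiling P = 42.6, quantity supplied = (42.6 − 6.1)/6.25 = 5.84.
Willingness to pay at Q' = 5.84: 165.4 − 2·5.84 = 153.72.
ΔQ = 19.3091 − 5.84 = 13.4691; wedge = 153.72 − 42.6 = 111.12.
DWL = ½ × 13.4691 × 111.12 = $748.34 million.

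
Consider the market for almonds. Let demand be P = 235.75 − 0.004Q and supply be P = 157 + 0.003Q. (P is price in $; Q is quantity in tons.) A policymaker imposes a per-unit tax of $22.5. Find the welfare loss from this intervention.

Competitive equilibrium: 235.75 − 0.004Q = 157 + 0.003Q → Q* = 11250, P* = 190.75.
With the tax, the buyer price exceeds the seller price by 22.5: (235.75 − 0.004Q) − (157 + 0.003Q) = 22.5 → Q' = 8035.7143.
ΔQ = 11250 − 8035.7143 = 3214.2857; the wedge equals the tax, 22.5.
DWL = ½ × 3214.2857 × 22.5 = $36160.71.

$36160.71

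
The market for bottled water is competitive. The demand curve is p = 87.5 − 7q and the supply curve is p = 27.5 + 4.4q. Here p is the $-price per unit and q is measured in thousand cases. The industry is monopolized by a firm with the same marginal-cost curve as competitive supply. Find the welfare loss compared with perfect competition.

Competitive equilibrium: 87.5 − 7q = 27.5 + 4.4q → q* = 5.2632, p* = 50.6579.
Marginal revenue: MR = 87.5 − 14q. Set MR = MC: 87.5 − 14q = 27.5 + 4.4q → q_m = 3.2609.
Price p_m = 87.5 − 7·3.2609 = 64.6737; MC(q_m) = 27.5 + 4.4·3.2609 = 41.848.
Competitive q* = 5.2632, so Δq = 2.0023; wedge = 64.6737 − 41.848 = 22.8257.
The triangle = ½ × 2.0023 × 22.8257 = $22.85 thousand.

$22.85 thousand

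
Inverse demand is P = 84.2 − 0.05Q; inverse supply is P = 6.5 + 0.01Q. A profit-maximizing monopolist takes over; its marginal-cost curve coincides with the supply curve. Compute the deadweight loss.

Competitive equilibrium: 84.2 − 0.05Q = 6.5 + 0.01Q → Q* = 1295, P* = 19.45.
Marginal revenue: MR = 84.2 − 0.1Q. Set MR = MC: 84.2 − 0.1Q = 6.5 + 0.01Q → Q_m = 706.36364.
Price P_m = 84.2 − 0.05·706.36364 = 48.88182; MC(Q_m) = 6.5 + 0.01·706.36364 = 13.56364.
Competitive Q* = 1295, so ΔQ = 588.63636; wedge = 48.88182 − 13.56364 = 35.31818.
Deadweight loss = ½ × 588.63636 × 35.31818 = 10394.78.

10394.78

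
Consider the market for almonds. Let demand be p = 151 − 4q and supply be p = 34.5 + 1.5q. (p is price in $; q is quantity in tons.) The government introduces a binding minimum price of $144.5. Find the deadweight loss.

$1051.79

Competitive equilibrium: 151 − 4q = 34.5 + 1.5q → q* = 21.1818, p* = 66.2727.
At the floor p = 144.5, quantity demanded = (151 − 144.5)/4 = 1.625.
Sellers' marginal cost at q' = 1.625: 34.5 + 1.5·1.625 = 36.9375.
Δq = 21.1818 − 1.625 = 19.5568; wedge = 144.5 − 36.9375 = 107.5625.
Welfare loss = ½ × 19.5568 × 107.5625 = $1051.79.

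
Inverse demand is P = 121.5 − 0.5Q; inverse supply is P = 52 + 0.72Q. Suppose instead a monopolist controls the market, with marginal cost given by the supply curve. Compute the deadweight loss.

Competitive equilibrium: 121.5 − 0.5Q = 52 + 0.72Q → Q* = 56.9672, P* = 93.0164.
Marginal revenue: MR = 121.5 − Q. Set MR = MC: 121.5 − Q = 52 + 0.72Q → Q_m = 40.407.
Price P_m = 121.5 − 0.5·40.407 = 101.2965; MC(Q_m) = 52 + 0.72·40.407 = 81.093.
Competitive Q* = 56.9672, so ΔQ = 16.5602; wedge = 101.2965 − 81.093 = 20.2035.
DWL = ½ × 16.5602 × 20.2035 = 167.29.

167.29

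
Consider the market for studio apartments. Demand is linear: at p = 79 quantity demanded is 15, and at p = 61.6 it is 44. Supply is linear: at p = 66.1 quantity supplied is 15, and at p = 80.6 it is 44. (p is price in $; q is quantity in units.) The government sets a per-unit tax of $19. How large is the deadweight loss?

Demand slope = (61.6 − 79)/(44 − 15) = −0.6, so p = 88 − 0.6q.
Supply slope = (80.6 − 66.1)/(44 − 15) = 0.5, so p = 58.6 + 0.5q.
Competitive equilibrium: 88 − 0.6q = 58.6 + 0.5q → q* = 26.7273, p* = 71.9636.
With the tax, the buyer price exceeds the seller price by 19: (88 − 0.6q) − (58.6 + 0.5q) = 19 → q' = 9.4545.
Δq = 26.7273 − 9.4545 = 17.2728; the wedge equals the tax, 19.
Welfare loss = ½ × 17.2728 × 19 = $164.09.

$164.09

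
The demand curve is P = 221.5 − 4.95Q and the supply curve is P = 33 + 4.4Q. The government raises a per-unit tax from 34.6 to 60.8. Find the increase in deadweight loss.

133.66

Competitive equilibrium: 221.5 − 4.95Q = 33 + 4.4Q → Q* = 20.1604, P* = 121.7059.
For a per-unit tax t: ΔQ = t/9.35, so DWL = ½·t·(t/9.35) = t²/18.7.
At t = 34.6: DWL = 64.019. At t = 60.8: DWL = 197.681.
Increase = 197.681 − 64.019 = 133.66.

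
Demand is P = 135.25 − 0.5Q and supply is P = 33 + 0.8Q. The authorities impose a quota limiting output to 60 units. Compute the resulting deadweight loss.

Competitive equilibrium: 135.25 − 0.5Q = 33 + 0.8Q → Q* = 78.6538, P* = 95.9231.
At Q = 60: demand price = 135.25 − 0.5·60 = 105.25; supply price = 33 + 0.8·60 = 81.
ΔQ = 78.6538 − 60 = 18.6538; wedge = 105.25 − 81 = 24.25.
DWL = ½ × 18.6538 × 24.25 = 226.18.

226.18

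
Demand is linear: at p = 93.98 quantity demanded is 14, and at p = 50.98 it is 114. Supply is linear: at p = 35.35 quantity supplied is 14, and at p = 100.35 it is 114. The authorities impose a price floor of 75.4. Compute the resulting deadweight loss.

Demand slope = (50.98 − 93.98)/(114 − 14) = −0.43, so p = 100 − 0.43q.
Supply slope = (100.35 − 35.35)/(114 − 14) = 0.65, so p = 26.25 + 0.65q.
Competitive equilibrium: 100 − 0.43q = 26.25 + 0.65q → q* = 68.287, p* = 70.6366.
At the floor p = 75.4, quantity demanded = (100 − 75.4)/0.43 = 57.2093.
Sellers' marginal cost at q' = 57.2093: 26.25 + 0.65·57.2093 = 63.436.
Δq = 68.287 − 57.2093 = 11.0777; wedge = 75.4 − 63.436 = 11.964.
DWL = ½ × 11.0777 × 11.964 = 66.27.

66.27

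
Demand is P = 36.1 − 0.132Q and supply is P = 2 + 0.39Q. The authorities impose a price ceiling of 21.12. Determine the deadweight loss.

69.35

Competitive equilibrium: 36.1 − 0.132Q = 2 + 0.39Q → Q* = 65.3257, P* = 27.477.
At the ceiling P = 21.12, quantity supplied = (21.12 − 2)/0.39 = 49.0256.
Willingness to pay at Q' = 49.0256: 36.1 − 0.132·49.0256 = 29.6286.
ΔQ = 65.3257 − 49.0256 = 16.3001; wedge = 29.6286 − 21.12 = 8.5086.
DWL = ½ × 16.3001 × 8.5086 = 69.35.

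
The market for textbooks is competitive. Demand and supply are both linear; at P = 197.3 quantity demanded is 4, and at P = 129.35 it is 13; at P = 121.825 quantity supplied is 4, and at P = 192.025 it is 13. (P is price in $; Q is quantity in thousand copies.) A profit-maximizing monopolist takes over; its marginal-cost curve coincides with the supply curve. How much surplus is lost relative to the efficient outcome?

Demand slope = (129.35 − 197.3)/(13 − 4) = −7.55, so P = 227.5 − 7.55Q.
Supply slope = (192.025 − 121.825)/(13 − 4) = 7.8, so P = 90.625 + 7.8Q.
Competitive equilibrium: 227.5 − 7.55Q = 90.625 + 7.8Q → Q* = 8.9169, P* = 160.1771.
Marginal revenue: MR = 227.5 − 15.1Q. Set MR = MC: 227.5 − 15.1Q = 90.625 + 7.8Q → Q_m = 5.9771.
Price P_m = 227.5 − 7.55·5.9771 = 182.3729; MC(Q_m) = 90.625 + 7.8·5.9771 = 137.2464.
Competitive Q* = 8.9169, so ΔQ = 2.9398; wedge = 182.3729 − 137.2464 = 45.1265.
DWL = ½ × 2.9398 × 45.1265 = $66.33 thousand.

$66.33 thousand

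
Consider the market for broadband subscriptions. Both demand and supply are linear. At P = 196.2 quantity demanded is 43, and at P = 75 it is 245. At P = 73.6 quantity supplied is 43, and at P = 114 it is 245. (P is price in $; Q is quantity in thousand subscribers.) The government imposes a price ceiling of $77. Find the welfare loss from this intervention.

Demand slope = (75 − 196.2)/(245 − 43) = −0.6, so P = 222 − 0.6Q.
Supply slope = (114 − 73.6)/(245 − 43) = 0.2, so P = 65 + 0.2Q.
Competitive equilibrium: 222 − 0.6Q = 65 + 0.2Q → Q* = 196.25, P* = 104.25.
At the ceiling P = 77, quantity supplied = (77 − 65)/0.2 = 60.
Willingness to pay at Q' = 60: 222 − 0.6·60 = 186.
ΔQ = 196.25 − 60 = 136.25; wedge = 186 − 77 = 109.
Deadweight loss = ½ × 136.25 × 109 = $7425.625 thousand.

$7425.625 thousand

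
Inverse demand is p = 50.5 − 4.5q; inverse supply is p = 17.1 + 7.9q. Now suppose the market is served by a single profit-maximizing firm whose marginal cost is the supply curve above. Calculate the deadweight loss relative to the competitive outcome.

Competitive equilibrium: 50.5 − 4.5q = 17.1 + 7.9q → q* = 2.6935, p* = 38.379.
Marginal revenue: MR = 50.5 − 9q. Set MR = MC: 50.5 − 9q = 17.1 + 7.9q → q_m = 1.9763.
Price p_m = 50.5 − 4.5·1.9763 = 41.6067; MC(q_m) = 17.1 + 7.9·1.9763 = 32.7128.
Competitive q* = 2.6935, so Δq = 0.7172; wedge = 41.6067 − 32.7128 = 8.8939.
DWL = ½ × 0.7172 × 8.8939 = 3.19.

3.19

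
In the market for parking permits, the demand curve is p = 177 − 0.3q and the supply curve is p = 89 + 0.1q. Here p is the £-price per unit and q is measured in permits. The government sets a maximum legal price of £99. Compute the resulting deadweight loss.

Competitive equilibrium: 177 − 0.3q = 89 + 0.1q → q* = 220, p* = 111.
At the ceiling p = 99, quantity supplied = (99 − 89)/0.1 = 100.
Willingness to pay at q' = 100: 177 − 0.3·100 = 147.
Δq = 220 − 100 = 120; wedge = 147 − 99 = 48.
The triangle = ½ × 120 × 48 = £2880.

£2880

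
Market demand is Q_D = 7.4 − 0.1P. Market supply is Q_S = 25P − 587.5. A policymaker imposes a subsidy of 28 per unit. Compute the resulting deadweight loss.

39.04

In inverse form: demand P = 74 − 10Q, supply P = 23.5 + 0.04Q.
Competitive equilibrium: 74 − 10Q = 23.5 + 0.04Q → Q* = 5.0299, P* = 23.7012.
The subsidy lowers effective supply by 28: P = 0.04Q − 4.5.
New quantity: 74 − 10Q = 0.04Q − 4.5 → Q' = 7.8187.
Overproduction ΔQ = 7.8187 − 5.0299 = 2.7888; wedge = subsidy = 28.
The triangle = ½ × 2.7888 × 28 = 39.04.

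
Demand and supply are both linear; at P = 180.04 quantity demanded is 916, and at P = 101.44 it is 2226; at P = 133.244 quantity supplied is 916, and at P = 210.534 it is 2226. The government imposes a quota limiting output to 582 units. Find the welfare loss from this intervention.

31468.56

Demand slope = (101.44 − 180.04)/(2226 − 916) = −0.06, so P = 235 − 0.06Q.
Supply slope = (210.534 − 133.244)/(2226 − 916) = 0.059, so P = 79.2 + 0.059Q.
Competitive equilibrium: 235 − 0.06Q = 79.2 + 0.059Q → Q* = 1309.2437, P* = 156.4454.
At Q = 582: demand price = 235 − 0.06·582 = 200.08; supply price = 79.2 + 0.059·582 = 113.538.
ΔQ = 1309.2437 − 582 = 727.2437; wedge = 200.08 − 113.538 = 86.542.
The triangle = ½ × 727.2437 × 86.542 = 31468.56.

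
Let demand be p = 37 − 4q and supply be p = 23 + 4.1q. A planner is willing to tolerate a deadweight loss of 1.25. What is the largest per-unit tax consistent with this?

4.5

Competitive equilibrium: 37 − 4q = 23 + 4.1q → q* = 1.7284, p* = 30.0864.
A tax t gives Δq = t/8.1 and wedge t, so DWL = t²/16.2.
t²/16.2 = 1.25 → t² = 20.25 → t = 4.5.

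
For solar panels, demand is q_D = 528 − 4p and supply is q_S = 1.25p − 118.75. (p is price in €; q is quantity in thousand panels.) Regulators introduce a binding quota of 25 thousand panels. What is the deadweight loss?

In inverse form: demand p = 132 − 0.25q, supply p = 95 + 0.8q.
Competitive equilibrium: 132 − 0.25q = 95 + 0.8q → q* = 35.2381, p* = 123.1905.
At q = 25: demand price = 132 − 0.25·25 = 125.75; supply price = 95 + 0.8·25 = 115.
Δq = 35.2381 − 25 = 10.2381; wedge = 125.75 − 115 = 10.75.
Welfare loss = ½ × 10.2381 × 10.75 = €55.03 thousand.

€55.03 thousand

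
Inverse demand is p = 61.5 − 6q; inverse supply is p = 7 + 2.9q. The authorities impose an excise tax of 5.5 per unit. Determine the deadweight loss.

Competitive equilibrium: 61.5 − 6q = 7 + 2.9q → q* = 6.1236, p* = 24.7584.
With the tax, the buyer price exceeds the seller price by 5.5: (61.5 − 6q) − (7 + 2.9q) = 5.5 → q' = 5.5056.
Δq = 6.1236 − 5.5056 = 0.618; the wedge equals the tax, 5.5.
Deadweight loss = ½ × 0.618 × 5.5 = 1.70.

1.70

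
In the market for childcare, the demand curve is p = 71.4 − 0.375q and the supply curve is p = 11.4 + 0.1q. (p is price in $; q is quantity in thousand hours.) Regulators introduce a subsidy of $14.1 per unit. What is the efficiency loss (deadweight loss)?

Competitive equilibrium: 71.4 − 0.375q = 11.4 + 0.1q → q* = 126.3158, p* = 24.0316.
The subsidy lowers effective supply by 14.1: p = 0.1q − 2.7.
New quantity: 71.4 − 0.375q = 0.1q − 2.7 → q' = 156.
Overproduction Δq = 156 − 126.3158 = 29.6842; wedge = subsidy = 14.1.
The triangle = ½ × 29.6842 × 14.1 = $209.27 thousand.

$209.27 thousand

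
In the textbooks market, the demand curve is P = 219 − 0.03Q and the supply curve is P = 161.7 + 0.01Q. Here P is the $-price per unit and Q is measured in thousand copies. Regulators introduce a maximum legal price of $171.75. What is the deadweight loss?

$3655.125 thousand

Competitive equilibrium: 219 − 0.03Q = 161.7 + 0.01Q → Q* = 1432.5, P* = 176.025.
At the ceiling P = 171.75, quantity supplied = (171.75 − 161.7)/0.01 = 1005.
Willingness to pay at Q' = 1005: 219 − 0.03·1005 = 188.85.
ΔQ = 1432.5 − 1005 = 427.5; wedge = 188.85 − 171.75 = 17.1.
Deadweight loss = ½ × 427.5 × 17.1 = $3655.125 thousand.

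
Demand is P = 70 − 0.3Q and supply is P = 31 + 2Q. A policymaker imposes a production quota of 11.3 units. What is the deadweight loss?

36.80

Competitive equilibrium: 70 − 0.3Q = 31 + 2Q → Q* = 16.9565, P* = 64.913.
At Q = 11.3: demand price = 70 − 0.3·11.3 = 66.61; supply price = 31 + 2·11.3 = 53.6.
ΔQ = 16.9565 − 11.3 = 5.6565; wedge = 66.61 − 53.6 = 13.01.
Welfare loss = ½ × 5.6565 × 13.01 = 36.80.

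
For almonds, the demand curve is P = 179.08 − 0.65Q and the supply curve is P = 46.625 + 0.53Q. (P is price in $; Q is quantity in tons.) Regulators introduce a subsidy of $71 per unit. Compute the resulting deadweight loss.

$2136.02

Competitive equilibrium: 179.08 − 0.65Q = 46.625 + 0.53Q → Q* = 112.25, P* = 106.1175.
The subsidy lowers effective supply by 71: P = 0.53Q − 24.375.
New quantity: 179.08 − 0.65Q = 0.53Q − 24.375 → Q' = 172.4195.
Overproduction ΔQ = 172.4195 − 112.25 = 60.1695; wedge = subsidy = 71.
DWL = ½ × 60.1695 × 71 = $2136.02.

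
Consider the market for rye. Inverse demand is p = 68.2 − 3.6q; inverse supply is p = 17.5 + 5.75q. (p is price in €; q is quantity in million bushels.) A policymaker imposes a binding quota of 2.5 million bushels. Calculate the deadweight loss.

Competitive equilibrium: 68.2 − 3.6q = 17.5 + 5.75q → q* = 5.4225, p* = 48.6791.
At q = 2.5: demand price = 68.2 − 3.6·2.5 = 59.2; supply price = 17.5 + 5.75·2.5 = 31.875.
Δq = 5.4225 − 2.5 = 2.9225; wedge = 59.2 − 31.875 = 27.325.
Deadweight loss = ½ × 2.9225 × 27.325 = €39.93 million.

€39.93 million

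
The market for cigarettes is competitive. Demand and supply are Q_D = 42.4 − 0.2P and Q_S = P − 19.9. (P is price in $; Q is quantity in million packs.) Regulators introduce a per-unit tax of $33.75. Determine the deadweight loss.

$94.92 million

In inverse form: demand P = 212 − 5Q, supply P = 19.9 + Q.
Competitive equilibrium: 212 − 5Q = 19.9 + Q → Q* = 32.0167, P* = 51.9167.
With the tax, the buyer price exceeds the seller price by 33.75: (212 − 5Q) − (19.9 + Q) = 33.75 → Q' = 26.3917.
ΔQ = 32.0167 − 26.3917 = 5.625; the wedge equals the tax, 33.75.
The triangle = ½ × 5.625 × 33.75 = $94.92 million.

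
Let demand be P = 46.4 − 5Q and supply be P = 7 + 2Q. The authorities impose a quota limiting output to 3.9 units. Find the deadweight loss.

10.46

Competitive equilibrium: 46.4 − 5Q = 7 + 2Q → Q* = 5.6286, P* = 18.2571.
At Q = 3.9: demand price = 46.4 − 5·3.9 = 26.9; supply price = 7 + 2·3.9 = 14.8.
ΔQ = 5.6286 − 3.9 = 1.7286; wedge = 26.9 − 14.8 = 12.1.
DWL = ½ × 1.7286 × 12.1 = 10.46.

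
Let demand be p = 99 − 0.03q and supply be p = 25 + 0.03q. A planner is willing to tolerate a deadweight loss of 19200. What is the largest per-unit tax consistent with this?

48

Competitive equilibrium: 99 − 0.03q = 25 + 0.03q → q* = 1233.3333, p* = 62.
A tax t gives Δq = t/0.06 and wedge t, so DWL = t²/0.12.
t²/0.12 = 19200 → t² = 2304 → t = 48.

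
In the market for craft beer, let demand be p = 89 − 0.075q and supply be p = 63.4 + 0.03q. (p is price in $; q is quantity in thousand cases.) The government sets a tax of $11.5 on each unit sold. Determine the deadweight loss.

Competitive equilibrium: 89 − 0.075q = 63.4 + 0.03q → q* = 243.8095, p* = 70.7143.
With the tax, the buyer price exceeds the seller price by 11.5: (89 − 0.075q) − (63.4 + 0.03q) = 11.5 → q' = 134.2857.
Δq = 243.8095 − 134.2857 = 109.5238; the wedge equals the tax, 11.5.
Welfare loss = ½ × 109.5238 × 11.5 = $629.76 thousand.

$629.76 thousand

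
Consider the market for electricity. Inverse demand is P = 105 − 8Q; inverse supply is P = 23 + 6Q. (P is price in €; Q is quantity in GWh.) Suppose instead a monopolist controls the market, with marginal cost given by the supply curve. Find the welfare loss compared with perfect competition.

€31.75

Competitive equilibrium: 105 − 8Q = 23 + 6Q → Q* = 5.8571, P* = 58.1429.
Marginal revenue: MR = 105 − 16Q. Set MR = MC: 105 − 16Q = 23 + 6Q → Q_m = 3.7273.
Price P_m = 105 − 8·3.7273 = 75.1816; MC(Q_m) = 23 + 6·3.7273 = 45.3638.
Competitive Q* = 5.8571, so ΔQ = 2.1298; wedge = 75.1816 − 45.3638 = 29.8178.
Welfare loss = ½ × 2.1298 × 29.8178 = €31.75.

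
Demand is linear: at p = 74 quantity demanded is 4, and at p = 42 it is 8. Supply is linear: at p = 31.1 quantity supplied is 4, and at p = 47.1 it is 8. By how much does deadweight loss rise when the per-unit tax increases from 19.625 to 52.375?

98.25

Demand slope = (42 − 74)/(8 − 4) = −8, so p = 106 − 8q.
Supply slope = (47.1 − 31.1)/(8 − 4) = 4, so p = 15.1 + 4q.
Competitive equilibrium: 106 − 8q = 15.1 + 4q → q* = 7.575, p* = 45.4.
For a per-unit tax t: Δq = t/12, so DWL = ½·t·(t/12) = t²/24.
At t = 19.625: DWL = 16.048. At t = 52.375: DWL = 114.298.
Increase = 114.298 − 16.048 = 98.25.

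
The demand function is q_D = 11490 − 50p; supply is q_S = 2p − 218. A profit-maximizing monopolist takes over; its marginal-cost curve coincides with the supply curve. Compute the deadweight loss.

19.25

In inverse form: demand p = 229.8 − 0.02q, supply p = 109 + 0.5q.
Competitive equilibrium: 229.8 − 0.02q = 109 + 0.5q → q* = 232.3077, p* = 225.1538.
Marginal revenue: MR = 229.8 − 0.04q. Set MR = MC: 229.8 − 0.04q = 109 + 0.5q → q_m = 223.7037.
Price p_m = 229.8 − 0.02·223.7037 = 225.3259; MC(q_m) = 109 + 0.5·223.7037 = 220.8519.
Competitive q* = 232.3077, so Δq = 8.604; wedge = 225.3259 − 220.8519 = 4.474.
DWL = ½ × 8.604 × 4.474 = 19.25.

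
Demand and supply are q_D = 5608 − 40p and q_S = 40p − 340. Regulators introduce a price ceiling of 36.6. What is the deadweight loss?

57002.50

In inverse form: demand p = 140.2 − 0.025q, supply p = 8.5 + 0.025q.
Competitive equilibrium: 140.2 − 0.025q = 8.5 + 0.025q → q* = 2634, p* = 74.35.
At the ceiling p = 36.6, quantity supplied = (36.6 − 8.5)/0.025 = 1124.
Willingness to pay at q' = 1124: 140.2 − 0.025·1124 = 112.1.
Δq = 2634 − 1124 = 1510; wedge = 112.1 − 36.6 = 75.5.
Deadweight loss = ½ × 1510 × 75.5 = 57002.50.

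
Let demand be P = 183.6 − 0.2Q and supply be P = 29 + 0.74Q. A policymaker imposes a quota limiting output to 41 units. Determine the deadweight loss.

7164.85

Competitive equilibrium: 183.6 − 0.2Q = 29 + 0.74Q → Q* = 164.4681, P* = 150.7064.
At Q = 41: demand price = 183.6 − 0.2·41 = 175.4; supply price = 29 + 0.74·41 = 59.34.
ΔQ = 164.4681 − 41 = 123.4681; wedge = 175.4 − 59.34 = 116.06.
Deadweight loss = ½ × 123.4681 × 116.06 = 7164.85.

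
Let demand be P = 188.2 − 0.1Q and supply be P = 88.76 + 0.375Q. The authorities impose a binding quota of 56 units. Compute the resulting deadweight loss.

5584.91

Competitive equilibrium: 188.2 − 0.1Q = 88.76 + 0.375Q → Q* = 209.3474, P* = 167.2653.
At Q = 56: demand price = 188.2 − 0.1·56 = 182.6; supply price = 88.76 + 0.375·56 = 109.76.
ΔQ = 209.3474 − 56 = 153.3474; wedge = 182.6 − 109.76 = 72.84.
The triangle = ½ × 153.3474 × 72.84 = 5584.91.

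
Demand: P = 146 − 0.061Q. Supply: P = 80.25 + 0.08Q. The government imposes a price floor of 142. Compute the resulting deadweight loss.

11321.68

Competitive equilibrium: 146 − 0.061Q = 80.25 + 0.08Q → Q* = 466.3121, P* = 117.555.
At the floor P = 142, quantity demanded = (146 − 142)/0.061 = 65.5738.
Sellers' marginal cost at Q' = 65.5738: 80.25 + 0.08·65.5738 = 85.4959.
ΔQ = 466.3121 − 65.5738 = 400.7383; wedge = 142 − 85.4959 = 56.5041.
Welfare loss = ½ × 400.7383 × 56.5041 = 11321.68.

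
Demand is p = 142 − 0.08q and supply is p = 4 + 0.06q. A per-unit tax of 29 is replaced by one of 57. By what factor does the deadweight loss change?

3.863

Competitive equilibrium: 142 − 0.08q = 4 + 0.06q → q* = 985.7143, p* = 63.1429.
For a per-unit tax t: Δq = t/0.14, so DWL = ½·t·(t/0.14) = t²/0.28.
At t = 29: DWL = 3003.571. At t = 57: DWL = 11603.571.
Ratio = (57/29)² = 3.863.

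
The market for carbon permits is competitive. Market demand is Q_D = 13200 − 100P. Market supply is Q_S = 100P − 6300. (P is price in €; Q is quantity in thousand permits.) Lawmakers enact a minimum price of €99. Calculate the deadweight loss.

€225 thousand

In inverse form: demand P = 132 − 0.01Q, supply P = 63 + 0.01Q.
Competitive equilibrium: 132 − 0.01Q = 63 + 0.01Q → Q* = 3450, P* = 97.5.
At the floor P = 99, quantity demanded = (132 − 99)/0.01 = 3300.
Sellers' marginal cost at Q' = 3300: 63 + 0.01·3300 = 96.
ΔQ = 3450 − 3300 = 150; wedge = 99 − 96 = 3.
Welfare loss = ½ × 150 × 3 = €225 thousand.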